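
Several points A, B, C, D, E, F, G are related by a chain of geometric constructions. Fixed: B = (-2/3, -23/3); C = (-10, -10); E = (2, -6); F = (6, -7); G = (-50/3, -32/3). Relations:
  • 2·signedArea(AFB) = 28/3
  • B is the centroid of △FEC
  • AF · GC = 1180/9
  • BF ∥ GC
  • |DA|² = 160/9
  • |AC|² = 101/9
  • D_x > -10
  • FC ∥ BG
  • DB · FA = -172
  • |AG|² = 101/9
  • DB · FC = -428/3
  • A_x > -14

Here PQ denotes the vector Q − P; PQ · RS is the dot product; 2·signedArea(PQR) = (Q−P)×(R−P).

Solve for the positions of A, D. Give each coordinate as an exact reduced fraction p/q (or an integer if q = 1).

A = (-40/3, -31/3)
D = (-28/3, -9)

1. A_x = -40/3  [AF · GC = 1180/9 ∩ 2·signedArea(AFB) = 28/3]
2. A_y = -31/3  [AF · GC = 1180/9 ∩ 2·signedArea(AFB) = 28/3]
   → A = (-40/3, -31/3)
3. D_x = -28/3  [DB · FC = -428/3 ∩ DB · FA = -172]
4. D_y = -9  [DB · FC = -428/3 ∩ DB · FA = -172]
   → D = (-28/3, -9)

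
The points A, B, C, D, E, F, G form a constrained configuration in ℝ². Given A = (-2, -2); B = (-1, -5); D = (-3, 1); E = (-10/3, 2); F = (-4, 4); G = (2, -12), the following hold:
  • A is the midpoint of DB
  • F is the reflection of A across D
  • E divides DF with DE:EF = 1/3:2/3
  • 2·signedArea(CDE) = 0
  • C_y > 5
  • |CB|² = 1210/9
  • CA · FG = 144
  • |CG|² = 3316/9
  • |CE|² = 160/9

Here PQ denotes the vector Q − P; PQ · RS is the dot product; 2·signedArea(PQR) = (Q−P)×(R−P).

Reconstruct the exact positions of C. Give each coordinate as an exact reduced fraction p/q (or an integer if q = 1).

C = (-14/3, 6)

1. C_x = -14/3  [2·signedArea(CDE) = 0 ∩ CA · FG = 144]
2. C_y = 6  [2·signedArea(CDE) = 0 ∩ CA · FG = 144]
   → C = (-14/3, 6)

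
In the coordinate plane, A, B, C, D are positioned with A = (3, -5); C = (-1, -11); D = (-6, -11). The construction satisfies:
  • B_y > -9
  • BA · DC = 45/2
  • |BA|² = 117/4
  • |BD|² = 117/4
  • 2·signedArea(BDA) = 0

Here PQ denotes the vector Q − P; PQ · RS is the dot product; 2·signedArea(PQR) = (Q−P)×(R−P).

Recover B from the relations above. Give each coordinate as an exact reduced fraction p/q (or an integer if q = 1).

1. B_x = -3/2  [2·signedArea(BDA) = 0 ∩ BA · DC = 45/2]
2. B_y = -8  [2·signedArea(BDA) = 0 ∩ BA · DC = 45/2]
   → B = (-3/2, -8)

B = (-3/2, -8)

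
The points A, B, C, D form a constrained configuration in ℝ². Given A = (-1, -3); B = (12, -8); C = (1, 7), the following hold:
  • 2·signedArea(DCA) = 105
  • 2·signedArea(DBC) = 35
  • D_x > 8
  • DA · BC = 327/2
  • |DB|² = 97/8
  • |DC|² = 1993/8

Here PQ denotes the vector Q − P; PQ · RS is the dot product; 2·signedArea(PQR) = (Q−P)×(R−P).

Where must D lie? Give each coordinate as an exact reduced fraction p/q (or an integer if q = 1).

1. D_x = 35/4  [2·signedArea(DCA) = 105 ∩ DA · BC = 327/2]
2. D_y = -27/4  [2·signedArea(DCA) = 105 ∩ DA · BC = 327/2]
   → D = (35/4, -27/4)

D = (35/4, -27/4)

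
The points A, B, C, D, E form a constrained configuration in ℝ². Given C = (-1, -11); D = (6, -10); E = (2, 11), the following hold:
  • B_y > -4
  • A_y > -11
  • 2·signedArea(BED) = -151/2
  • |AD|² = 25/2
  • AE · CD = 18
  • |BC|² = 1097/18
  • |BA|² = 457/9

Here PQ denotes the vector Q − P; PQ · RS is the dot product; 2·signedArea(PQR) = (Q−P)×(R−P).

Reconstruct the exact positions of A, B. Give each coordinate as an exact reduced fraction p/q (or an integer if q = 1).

1. A_x = 5/2  [line -7·x + -1·y + 7 = 0 ∩ |AD|² = 25/2]
2. A_y = -21/2  [line -7·x + -1·y + 7 = 0 ∩ |AD|² = 25/2]
   → A = (5/2, -21/2)
3. B_x = 7/6  [line 21·x + 4·y + -21/2 = 0 ∩ |BA|² = 457/9]
4. B_y = -7/2  [line 21·x + 4·y + -21/2 = 0 ∩ |BA|² = 457/9]
   → B = (7/6, -7/2)

A = (5/2, -21/2)
B = (7/6, -7/2)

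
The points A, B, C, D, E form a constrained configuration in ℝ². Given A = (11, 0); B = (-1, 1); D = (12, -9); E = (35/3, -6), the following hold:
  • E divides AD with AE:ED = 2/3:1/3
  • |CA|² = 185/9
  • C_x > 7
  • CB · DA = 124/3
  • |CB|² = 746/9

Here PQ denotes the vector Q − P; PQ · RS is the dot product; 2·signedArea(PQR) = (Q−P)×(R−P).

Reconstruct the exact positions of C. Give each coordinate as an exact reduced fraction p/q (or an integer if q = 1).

C = (22/3, -8/3)

1. C_x = 22/3  [line 1·x + -9·y + -94/3 = 0 ∩ |CB|² = 746/9]
2. C_y = -8/3  [line 1·x + -9·y + -94/3 = 0 ∩ |CB|² = 746/9]
   → C = (22/3, -8/3)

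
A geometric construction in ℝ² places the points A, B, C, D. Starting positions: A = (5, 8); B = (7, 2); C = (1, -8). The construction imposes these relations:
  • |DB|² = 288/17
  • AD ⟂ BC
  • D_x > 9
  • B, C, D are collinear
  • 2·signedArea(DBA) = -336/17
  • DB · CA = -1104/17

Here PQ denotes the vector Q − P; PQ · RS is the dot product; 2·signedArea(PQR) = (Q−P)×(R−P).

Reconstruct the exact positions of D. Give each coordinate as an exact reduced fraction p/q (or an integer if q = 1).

1. D_x = 155/17  [B, C, D are collinear ∩ AD ⟂ BC]
2. D_y = 94/17  [B, C, D are collinear ∩ AD ⟂ BC]
   → D = (155/17, 94/17)

D = (155/17, 94/17)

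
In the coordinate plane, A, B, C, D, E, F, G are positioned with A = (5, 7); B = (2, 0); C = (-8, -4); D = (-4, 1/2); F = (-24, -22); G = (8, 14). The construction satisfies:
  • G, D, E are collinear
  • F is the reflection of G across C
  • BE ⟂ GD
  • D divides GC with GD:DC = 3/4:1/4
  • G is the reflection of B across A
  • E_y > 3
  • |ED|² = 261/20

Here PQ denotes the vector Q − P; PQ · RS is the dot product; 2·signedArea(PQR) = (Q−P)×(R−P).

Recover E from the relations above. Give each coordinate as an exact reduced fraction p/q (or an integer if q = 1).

1. E_x = -8/5  [G, D, E are collinear ∩ BE ⟂ GD]
2. E_y = 16/5  [G, D, E are collinear ∩ BE ⟂ GD]
   → E = (-8/5, 16/5)

E = (-8/5, 16/5)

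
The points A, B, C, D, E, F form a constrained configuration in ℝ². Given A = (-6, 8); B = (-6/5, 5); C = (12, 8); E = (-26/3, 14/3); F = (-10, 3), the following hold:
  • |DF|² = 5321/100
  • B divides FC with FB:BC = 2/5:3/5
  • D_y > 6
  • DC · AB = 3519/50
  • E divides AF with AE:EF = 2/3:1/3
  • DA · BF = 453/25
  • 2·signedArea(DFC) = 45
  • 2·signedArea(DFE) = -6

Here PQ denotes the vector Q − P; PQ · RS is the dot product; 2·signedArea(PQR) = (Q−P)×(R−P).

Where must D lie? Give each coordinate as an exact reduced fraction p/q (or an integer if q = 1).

1. D_x = -18/5  [2·signedArea(DFC) = 45 ∩ DA · BF = 453/25]
2. D_y = 13/2  [2·signedArea(DFC) = 45 ∩ DA · BF = 453/25]
   → D = (-18/5, 13/2)

D = (-18/5, 13/2)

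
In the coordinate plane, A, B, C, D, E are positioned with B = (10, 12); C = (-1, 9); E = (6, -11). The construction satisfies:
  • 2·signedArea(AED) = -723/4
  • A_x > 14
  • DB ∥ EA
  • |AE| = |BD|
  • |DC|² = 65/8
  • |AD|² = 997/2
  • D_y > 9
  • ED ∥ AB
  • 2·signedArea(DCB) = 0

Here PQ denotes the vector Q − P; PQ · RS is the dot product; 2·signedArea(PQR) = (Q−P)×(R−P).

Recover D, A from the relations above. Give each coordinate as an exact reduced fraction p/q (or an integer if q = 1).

A = (57/4, -35/4)
D = (7/4, 39/4)

1. D_x = 7/4  [line -3·x + 11·y + -102 = 0 ∩ |DC|² = 65/8]
2. D_y = 39/4  [line -3·x + 11·y + -102 = 0 ∩ |DC|² = 65/8]
   → D = (7/4, 39/4)
3. A_x = 57/4  [ED ∥ AB ∩ DB ∥ EA]
4. A_y = -35/4  [ED ∥ AB ∩ DB ∥ EA]
   → A = (57/4, -35/4)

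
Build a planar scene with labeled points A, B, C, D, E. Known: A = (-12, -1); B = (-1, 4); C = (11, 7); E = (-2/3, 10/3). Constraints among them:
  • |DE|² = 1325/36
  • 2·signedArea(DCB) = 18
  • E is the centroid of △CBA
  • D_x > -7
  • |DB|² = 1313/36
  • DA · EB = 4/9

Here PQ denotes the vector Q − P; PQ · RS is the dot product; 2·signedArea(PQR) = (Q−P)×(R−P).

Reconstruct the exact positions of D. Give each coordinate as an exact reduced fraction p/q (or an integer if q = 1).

D = (-19/3, 7/6)

1. D_x = -19/3  [DA · EB = 4/9 ∩ 2·signedArea(DCB) = 18]
2. D_y = 7/6  [DA · EB = 4/9 ∩ 2·signedArea(DCB) = 18]
   → D = (-19/3, 7/6)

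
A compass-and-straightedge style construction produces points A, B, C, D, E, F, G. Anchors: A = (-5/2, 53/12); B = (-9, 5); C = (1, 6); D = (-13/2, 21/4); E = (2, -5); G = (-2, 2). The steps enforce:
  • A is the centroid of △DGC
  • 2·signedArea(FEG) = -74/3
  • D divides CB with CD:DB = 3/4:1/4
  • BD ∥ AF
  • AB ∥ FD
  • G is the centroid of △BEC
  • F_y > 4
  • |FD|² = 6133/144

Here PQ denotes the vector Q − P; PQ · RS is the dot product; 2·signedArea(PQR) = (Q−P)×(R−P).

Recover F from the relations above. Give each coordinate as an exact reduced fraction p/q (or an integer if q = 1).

1. F_x = 0  [AB ∥ FD ∩ BD ∥ AF]
2. F_y = 14/3  [AB ∥ FD ∩ BD ∥ AF]
   → F = (0, 14/3)

F = (0, 14/3)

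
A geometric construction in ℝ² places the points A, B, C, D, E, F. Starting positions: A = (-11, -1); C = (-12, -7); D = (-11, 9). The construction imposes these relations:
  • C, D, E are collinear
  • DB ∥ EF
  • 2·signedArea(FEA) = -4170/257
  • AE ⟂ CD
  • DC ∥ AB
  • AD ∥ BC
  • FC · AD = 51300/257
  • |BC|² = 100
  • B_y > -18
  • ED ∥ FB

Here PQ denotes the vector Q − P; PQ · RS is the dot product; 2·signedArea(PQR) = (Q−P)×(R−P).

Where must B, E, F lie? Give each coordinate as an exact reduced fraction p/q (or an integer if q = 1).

B = (-12, -17)
E = (-2987/257, -247/257)
F = (-3244/257, -6929/257)

1. B_x = -12  [AD ∥ BC ∩ DC ∥ AB]
2. B_y = -17  [AD ∥ BC ∩ DC ∥ AB]
   → B = (-12, -17)
3. E_x = -2987/257  [C, D, E are collinear ∩ AE ⟂ CD]
4. E_y = -247/257  [C, D, E are collinear ∩ AE ⟂ CD]
   → E = (-2987/257, -247/257)
5. F_x = -3244/257  [ED ∥ FB ∩ DB ∥ EF]
6. F_y = -6929/257  [ED ∥ FB ∩ DB ∥ EF]
   → F = (-3244/257, -6929/257)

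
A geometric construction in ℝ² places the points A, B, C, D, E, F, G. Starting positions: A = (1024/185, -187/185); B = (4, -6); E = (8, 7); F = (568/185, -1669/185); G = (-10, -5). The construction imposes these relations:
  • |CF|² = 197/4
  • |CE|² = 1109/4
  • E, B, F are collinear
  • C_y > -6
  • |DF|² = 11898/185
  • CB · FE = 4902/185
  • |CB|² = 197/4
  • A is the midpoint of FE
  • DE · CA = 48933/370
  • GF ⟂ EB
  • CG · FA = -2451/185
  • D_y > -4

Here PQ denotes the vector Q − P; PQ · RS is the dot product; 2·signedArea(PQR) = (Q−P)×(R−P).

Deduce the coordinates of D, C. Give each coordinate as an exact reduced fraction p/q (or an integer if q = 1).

1. C_x = -3  [line -912/185·x + -2964/185·y + -19038/185 = 0 ∩ |CB|² = 197/4]
2. C_y = -11/2  [line -912/185·x + -2964/185·y + -19038/185 = 0 ∩ |CB|² = 197/4]
   → C = (-3, -11/2)
3. D_x = -413/185  [line -1579/185·x + -1661/370·y + -6021/185 = 0 ∩ |DF|² = 11898/185]
4. D_y = -556/185  [line -1579/185·x + -1661/370·y + -6021/185 = 0 ∩ |DF|² = 11898/185]
   → D = (-413/185, -556/185)

C = (-3, -11/2)
D = (-413/185, -556/185)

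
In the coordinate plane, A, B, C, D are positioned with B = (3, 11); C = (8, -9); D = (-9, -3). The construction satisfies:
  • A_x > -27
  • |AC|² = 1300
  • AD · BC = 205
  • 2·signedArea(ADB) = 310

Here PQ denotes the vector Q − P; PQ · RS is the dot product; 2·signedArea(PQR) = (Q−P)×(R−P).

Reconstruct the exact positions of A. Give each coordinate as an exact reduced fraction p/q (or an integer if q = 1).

A = (-26, 3)

1. A_x = -26  [2·signedArea(ADB) = 310 ∩ AD · BC = 205]
2. A_y = 3  [2·signedArea(ADB) = 310 ∩ AD · BC = 205]
   → A = (-26, 3)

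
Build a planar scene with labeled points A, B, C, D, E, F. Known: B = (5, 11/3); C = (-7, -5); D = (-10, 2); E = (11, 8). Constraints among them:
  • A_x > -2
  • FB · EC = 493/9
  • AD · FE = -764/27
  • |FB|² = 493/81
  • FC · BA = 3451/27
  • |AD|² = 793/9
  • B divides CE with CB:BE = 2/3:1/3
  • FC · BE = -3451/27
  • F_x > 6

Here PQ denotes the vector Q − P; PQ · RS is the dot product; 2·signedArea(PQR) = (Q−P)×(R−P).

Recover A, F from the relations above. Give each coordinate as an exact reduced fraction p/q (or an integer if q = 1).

A = (-1, -2/3)
F = (7, 46/9)

1. F_x = 7  [line -6·x + -13/3·y + 1732/27 = 0 ∩ |FB|² = 493/81]
2. F_y = 46/9  [line -6·x + -13/3·y + 1732/27 = 0 ∩ |FB|² = 493/81]
   → F = (7, 46/9)
3. A_x = -1  [line -4·x + -26/9·y + -160/27 = 0 ∩ |AD|² = 793/9]
4. A_y = -2/3  [line -4·x + -26/9·y + -160/27 = 0 ∩ |AD|² = 793/9]
   → A = (-1, -2/3)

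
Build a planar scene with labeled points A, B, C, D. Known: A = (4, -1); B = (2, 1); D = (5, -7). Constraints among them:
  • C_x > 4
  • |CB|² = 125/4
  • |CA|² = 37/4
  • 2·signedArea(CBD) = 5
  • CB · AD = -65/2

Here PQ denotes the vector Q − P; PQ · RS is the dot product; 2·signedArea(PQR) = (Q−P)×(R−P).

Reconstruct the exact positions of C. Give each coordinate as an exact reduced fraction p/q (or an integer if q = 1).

C = (9/2, -4)

1. C_x = 9/2  [2·signedArea(CBD) = 5 ∩ CB · AD = -65/2]
2. C_y = -4  [2·signedArea(CBD) = 5 ∩ CB · AD = -65/2]
   → C = (9/2, -4)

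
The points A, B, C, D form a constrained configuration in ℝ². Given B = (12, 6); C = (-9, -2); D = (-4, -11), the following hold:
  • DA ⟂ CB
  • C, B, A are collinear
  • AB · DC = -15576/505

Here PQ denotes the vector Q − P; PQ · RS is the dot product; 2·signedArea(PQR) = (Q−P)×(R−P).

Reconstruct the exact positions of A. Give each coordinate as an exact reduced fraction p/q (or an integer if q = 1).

A = (-3852/505, -746/505)

1. A_x = -3852/505  [C, B, A are collinear ∩ DA ⟂ CB]
2. A_y = -746/505  [C, B, A are collinear ∩ DA ⟂ CB]
   → A = (-3852/505, -746/505)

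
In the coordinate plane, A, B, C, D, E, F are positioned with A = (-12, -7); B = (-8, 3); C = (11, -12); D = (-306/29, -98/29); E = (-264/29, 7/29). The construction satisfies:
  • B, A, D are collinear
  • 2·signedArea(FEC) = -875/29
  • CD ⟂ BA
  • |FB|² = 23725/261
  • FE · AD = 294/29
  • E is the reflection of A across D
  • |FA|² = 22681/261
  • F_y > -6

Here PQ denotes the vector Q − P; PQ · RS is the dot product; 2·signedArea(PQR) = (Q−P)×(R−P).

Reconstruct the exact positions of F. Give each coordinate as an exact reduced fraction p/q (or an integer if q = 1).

F = (-251/87, -439/87)

1. F_x = -251/87  [2·signedArea(FEC) = -875/29 ∩ FE · AD = 294/29]
2. F_y = -439/87  [2·signedArea(FEC) = -875/29 ∩ FE · AD = 294/29]
   → F = (-251/87, -439/87)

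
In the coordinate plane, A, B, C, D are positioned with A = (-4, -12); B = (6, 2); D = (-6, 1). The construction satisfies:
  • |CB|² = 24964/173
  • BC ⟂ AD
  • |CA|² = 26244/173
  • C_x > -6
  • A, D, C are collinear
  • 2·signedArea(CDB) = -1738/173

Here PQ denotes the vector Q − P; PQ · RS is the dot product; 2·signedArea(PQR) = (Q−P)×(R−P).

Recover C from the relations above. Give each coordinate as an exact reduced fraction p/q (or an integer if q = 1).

1. C_x = -1016/173  [A, D, C are collinear ∩ BC ⟂ AD]
2. C_y = 30/173  [A, D, C are collinear ∩ BC ⟂ AD]
   → C = (-1016/173, 30/173)

C = (-1016/173, 30/173)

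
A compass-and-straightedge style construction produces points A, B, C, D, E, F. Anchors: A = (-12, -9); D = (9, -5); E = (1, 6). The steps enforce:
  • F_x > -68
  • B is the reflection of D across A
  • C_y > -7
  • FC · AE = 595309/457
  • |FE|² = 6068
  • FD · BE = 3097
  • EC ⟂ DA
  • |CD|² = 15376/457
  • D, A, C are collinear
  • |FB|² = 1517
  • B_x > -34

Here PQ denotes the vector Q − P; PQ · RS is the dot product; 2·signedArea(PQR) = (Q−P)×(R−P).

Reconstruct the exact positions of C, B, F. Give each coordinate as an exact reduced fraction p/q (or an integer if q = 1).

B = (-33, -13)
C = (1509/457, -2781/457)
F = (-67, -32)

1. C_x = 1509/457  [D, A, C are collinear ∩ EC ⟂ DA]
2. C_y = -2781/457  [D, A, C are collinear ∩ EC ⟂ DA]
   → C = (1509/457, -2781/457)
3. B_x = -33  [B is the reflection of D across A]
4. B_y = -13  [B is the reflection of D across A]
   → B = (-33, -13)
5. F_x = -67  [FD · BE = 3097 ∩ FC · AE = 595309/457]
6. F_y = -32  [FD · BE = 3097 ∩ FC · AE = 595309/457]
   → F = (-67, -32)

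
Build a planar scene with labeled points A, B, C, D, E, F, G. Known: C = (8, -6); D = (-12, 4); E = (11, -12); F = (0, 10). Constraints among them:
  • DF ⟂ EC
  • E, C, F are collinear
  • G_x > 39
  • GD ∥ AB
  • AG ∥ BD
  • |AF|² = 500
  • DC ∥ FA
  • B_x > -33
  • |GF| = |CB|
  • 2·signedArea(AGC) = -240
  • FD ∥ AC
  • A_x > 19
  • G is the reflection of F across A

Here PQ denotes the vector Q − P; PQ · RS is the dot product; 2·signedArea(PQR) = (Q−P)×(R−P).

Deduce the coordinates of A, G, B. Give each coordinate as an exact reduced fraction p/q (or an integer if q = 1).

1. A_x = 20  [FD ∥ AC ∩ DC ∥ FA]
2. A_y = 0  [FD ∥ AC ∩ DC ∥ FA]
   → A = (20, 0)
3. G_x = 40  [G is the reflection of F across A]
4. G_y = -10  [G is the reflection of F across A]
   → G = (40, -10)
5. B_x = -32  [AG ∥ BD ∩ GD ∥ AB]
6. B_y = 14  [AG ∥ BD ∩ GD ∥ AB]
   → B = (-32, 14)

A = (20, 0)
B = (-32, 14)
G = (40, -10)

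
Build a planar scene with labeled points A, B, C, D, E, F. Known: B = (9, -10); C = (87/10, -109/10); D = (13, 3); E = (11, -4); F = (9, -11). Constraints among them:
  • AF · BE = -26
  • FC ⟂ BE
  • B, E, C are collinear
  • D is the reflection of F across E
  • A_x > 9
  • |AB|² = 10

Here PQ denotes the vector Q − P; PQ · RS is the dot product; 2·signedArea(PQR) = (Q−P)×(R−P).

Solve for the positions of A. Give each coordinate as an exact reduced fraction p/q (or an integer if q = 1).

A = (10, -7)

1. A_x = 10  [line -2·x + -6·y + -22 = 0 ∩ |AB|² = 10]
2. A_y = -7  [line -2·x + -6·y + -22 = 0 ∩ |AB|² = 10]
   → A = (10, -7)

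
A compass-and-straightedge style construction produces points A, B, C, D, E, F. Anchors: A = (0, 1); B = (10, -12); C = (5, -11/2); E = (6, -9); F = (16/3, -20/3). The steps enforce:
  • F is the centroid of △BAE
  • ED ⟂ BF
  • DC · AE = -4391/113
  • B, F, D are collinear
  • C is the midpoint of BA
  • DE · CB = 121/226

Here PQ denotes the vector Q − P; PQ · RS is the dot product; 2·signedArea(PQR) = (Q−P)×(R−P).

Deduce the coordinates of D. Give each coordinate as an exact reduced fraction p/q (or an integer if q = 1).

D = (766/113, -940/113)

1. D_x = 766/113  [B, F, D are collinear ∩ ED ⟂ BF]
2. D_y = -940/113  [B, F, D are collinear ∩ ED ⟂ BF]
   → D = (766/113, -940/113)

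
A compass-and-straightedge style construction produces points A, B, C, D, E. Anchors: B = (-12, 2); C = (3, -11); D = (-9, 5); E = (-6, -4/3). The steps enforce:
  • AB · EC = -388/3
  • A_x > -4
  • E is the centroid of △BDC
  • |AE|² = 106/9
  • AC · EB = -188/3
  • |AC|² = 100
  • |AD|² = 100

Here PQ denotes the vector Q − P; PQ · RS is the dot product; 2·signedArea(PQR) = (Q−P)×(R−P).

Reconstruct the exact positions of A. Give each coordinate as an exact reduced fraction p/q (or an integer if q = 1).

A = (-3, -3)

1. A_x = -3  [AB · EC = -388/3 ∩ AC · EB = -188/3]
2. A_y = -3  [AB · EC = -388/3 ∩ AC · EB = -188/3]
   → A = (-3, -3)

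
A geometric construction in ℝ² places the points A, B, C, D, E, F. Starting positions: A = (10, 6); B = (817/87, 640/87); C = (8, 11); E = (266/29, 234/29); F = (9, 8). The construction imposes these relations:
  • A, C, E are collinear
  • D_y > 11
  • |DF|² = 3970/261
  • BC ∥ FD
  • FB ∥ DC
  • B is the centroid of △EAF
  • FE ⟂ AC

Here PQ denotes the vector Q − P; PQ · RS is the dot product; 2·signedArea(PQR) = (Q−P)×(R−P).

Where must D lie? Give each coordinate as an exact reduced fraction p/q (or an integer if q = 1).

1. D_x = 662/87  [FB ∥ DC ∩ BC ∥ FD]
2. D_y = 1013/87  [FB ∥ DC ∩ BC ∥ FD]
   → D = (662/87, 1013/87)

D = (662/87, 1013/87)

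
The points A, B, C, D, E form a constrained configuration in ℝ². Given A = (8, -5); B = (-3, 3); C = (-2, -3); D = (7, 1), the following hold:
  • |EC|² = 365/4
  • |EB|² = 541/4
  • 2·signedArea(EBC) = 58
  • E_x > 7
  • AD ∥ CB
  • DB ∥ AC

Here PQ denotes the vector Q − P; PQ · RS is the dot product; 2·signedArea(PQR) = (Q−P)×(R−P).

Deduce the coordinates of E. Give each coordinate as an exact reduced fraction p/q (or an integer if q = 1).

E = (15/2, -2)

1. E_x = 15/2  [line 6·x + 1·y + -43 = 0 ∩ |EB|² = 541/4]
2. E_y = -2  [line 6·x + 1·y + -43 = 0 ∩ |EB|² = 541/4]
   → E = (15/2, -2)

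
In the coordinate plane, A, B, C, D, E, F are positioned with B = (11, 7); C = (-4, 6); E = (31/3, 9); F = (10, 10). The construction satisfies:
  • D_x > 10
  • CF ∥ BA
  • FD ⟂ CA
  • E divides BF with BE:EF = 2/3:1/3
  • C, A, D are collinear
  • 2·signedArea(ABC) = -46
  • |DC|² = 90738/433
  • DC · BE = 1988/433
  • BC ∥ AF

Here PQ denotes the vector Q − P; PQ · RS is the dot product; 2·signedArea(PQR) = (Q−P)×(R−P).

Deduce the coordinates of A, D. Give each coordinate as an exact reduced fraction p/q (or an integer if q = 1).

1. A_x = 25  [BC ∥ AF ∩ CF ∥ BA]
2. A_y = 11  [BC ∥ AF ∩ CF ∥ BA]
   → A = (25, 11)
3. D_x = 4445/433  [C, A, D are collinear ∩ FD ⟂ CA]
4. D_y = 3663/433  [C, A, D are collinear ∩ FD ⟂ CA]
   → D = (4445/433, 3663/433)

A = (25, 11)
D = (4445/433, 3663/433)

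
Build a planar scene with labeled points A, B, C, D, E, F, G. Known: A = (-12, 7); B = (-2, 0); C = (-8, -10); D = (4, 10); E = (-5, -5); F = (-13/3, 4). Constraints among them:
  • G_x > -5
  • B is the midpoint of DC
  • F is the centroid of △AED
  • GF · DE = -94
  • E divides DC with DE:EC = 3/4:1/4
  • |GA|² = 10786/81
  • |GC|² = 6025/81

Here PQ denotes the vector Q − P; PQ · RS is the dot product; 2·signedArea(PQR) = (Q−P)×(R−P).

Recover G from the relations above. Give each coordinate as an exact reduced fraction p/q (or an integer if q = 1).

1. G_x = -43/9  [line 9·x + 15·y + 73 = 0 ∩ |GA|² = 10786/81]
2. G_y = -2  [line 9·x + 15·y + 73 = 0 ∩ |GA|² = 10786/81]
   → G = (-43/9, -2)

G = (-43/9, -2)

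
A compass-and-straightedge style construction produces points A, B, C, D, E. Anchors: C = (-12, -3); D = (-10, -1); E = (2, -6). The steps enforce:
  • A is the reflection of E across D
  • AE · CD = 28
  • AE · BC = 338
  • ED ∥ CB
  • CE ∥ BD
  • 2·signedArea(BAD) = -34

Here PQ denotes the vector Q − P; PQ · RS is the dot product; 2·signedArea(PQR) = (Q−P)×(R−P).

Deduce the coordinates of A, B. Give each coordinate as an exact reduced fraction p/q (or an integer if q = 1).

1. A_x = -22  [A is the reflection of E across D]
2. A_y = 4  [A is the reflection of E across D]
   → A = (-22, 4)
3. B_x = -24  [CE ∥ BD ∩ ED ∥ CB]
4. B_y = 2  [CE ∥ BD ∩ ED ∥ CB]
   → B = (-24, 2)

A = (-22, 4)
B = (-24, 2)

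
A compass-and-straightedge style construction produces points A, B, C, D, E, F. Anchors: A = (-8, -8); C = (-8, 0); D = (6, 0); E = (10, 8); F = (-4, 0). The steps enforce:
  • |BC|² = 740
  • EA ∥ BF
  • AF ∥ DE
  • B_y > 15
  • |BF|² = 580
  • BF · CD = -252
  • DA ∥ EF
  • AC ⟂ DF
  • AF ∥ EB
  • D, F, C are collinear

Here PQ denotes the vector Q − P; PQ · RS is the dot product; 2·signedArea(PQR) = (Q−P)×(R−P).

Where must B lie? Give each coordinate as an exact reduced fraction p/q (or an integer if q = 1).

1. B_x = 14  [EA ∥ BF ∩ AF ∥ EB]
2. B_y = 16  [EA ∥ BF ∩ AF ∥ EB]
   → B = (14, 16)

B = (14, 16)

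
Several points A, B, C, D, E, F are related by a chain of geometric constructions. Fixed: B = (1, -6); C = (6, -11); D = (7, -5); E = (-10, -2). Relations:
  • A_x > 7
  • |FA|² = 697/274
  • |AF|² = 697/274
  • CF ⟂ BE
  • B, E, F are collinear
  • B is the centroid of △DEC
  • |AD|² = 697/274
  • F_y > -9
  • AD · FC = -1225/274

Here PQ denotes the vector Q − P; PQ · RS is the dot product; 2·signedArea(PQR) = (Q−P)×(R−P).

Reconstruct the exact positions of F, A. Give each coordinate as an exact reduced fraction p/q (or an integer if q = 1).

1. F_x = 962/137  [B, E, F are collinear ∩ CF ⟂ BE]
2. F_y = -1122/137  [B, E, F are collinear ∩ CF ⟂ BE]
   → F = (962/137, -1122/137)
3. A_x = 1921/274  [line 140/137·x + 385/137·y + 3115/274 = 0 ∩ |AD|² = 697/274]
4. A_y = -1807/274  [line 140/137·x + 385/137·y + 3115/274 = 0 ∩ |AD|² = 697/274]
   → A = (1921/274, -1807/274)

A = (1921/274, -1807/274)
F = (962/137, -1122/137)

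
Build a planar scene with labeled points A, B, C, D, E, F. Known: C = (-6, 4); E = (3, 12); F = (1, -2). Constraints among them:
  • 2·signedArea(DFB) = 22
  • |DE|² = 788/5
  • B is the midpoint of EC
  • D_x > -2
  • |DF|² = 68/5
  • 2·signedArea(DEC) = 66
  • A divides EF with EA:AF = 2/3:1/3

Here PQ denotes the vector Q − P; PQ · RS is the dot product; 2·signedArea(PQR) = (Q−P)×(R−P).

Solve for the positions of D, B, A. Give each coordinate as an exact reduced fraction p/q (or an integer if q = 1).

1. B_x = -3/2  [B is the midpoint of EC]
2. B_y = 8  [B is the midpoint of EC]
   → B = (-3/2, 8)
3. A_x = 5/3  [A divides EF with EA:AF = 2/3:1/3]
4. A_y = 8/3  [A divides EF with EA:AF = 2/3:1/3]
   → A = (5/3, 8/3)
5. D_x = -9/5  [2·signedArea(DFB) = 22 ∩ 2·signedArea(DEC) = 66]
6. D_y = 2/5  [2·signedArea(DFB) = 22 ∩ 2·signedArea(DEC) = 66]
   → D = (-9/5, 2/5)

A = (5/3, 8/3)
B = (-3/2, 8)
D = (-9/5, 2/5)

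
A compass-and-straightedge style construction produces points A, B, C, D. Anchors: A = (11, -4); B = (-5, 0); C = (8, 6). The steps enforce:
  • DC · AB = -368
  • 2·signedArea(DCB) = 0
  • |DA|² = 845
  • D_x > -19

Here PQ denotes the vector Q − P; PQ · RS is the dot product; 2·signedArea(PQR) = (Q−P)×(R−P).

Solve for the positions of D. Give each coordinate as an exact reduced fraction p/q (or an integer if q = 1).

1. D_x = -18  [2·signedArea(DCB) = 0 ∩ DC · AB = -368]
2. D_y = -6  [2·signedArea(DCB) = 0 ∩ DC · AB = -368]
   → D = (-18, -6)

D = (-18, -6)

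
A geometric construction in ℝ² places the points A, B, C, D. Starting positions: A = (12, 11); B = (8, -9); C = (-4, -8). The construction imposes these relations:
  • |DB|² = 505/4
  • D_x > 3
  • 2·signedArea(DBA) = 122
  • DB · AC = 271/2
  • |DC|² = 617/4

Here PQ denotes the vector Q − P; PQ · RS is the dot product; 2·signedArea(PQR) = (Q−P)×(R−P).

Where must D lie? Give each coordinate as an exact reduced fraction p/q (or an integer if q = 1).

D = (4, 3/2)

1. D_x = 4  [2·signedArea(DBA) = 122 ∩ DB · AC = 271/2]
2. D_y = 3/2  [2·signedArea(DBA) = 122 ∩ DB · AC = 271/2]
   → D = (4, 3/2)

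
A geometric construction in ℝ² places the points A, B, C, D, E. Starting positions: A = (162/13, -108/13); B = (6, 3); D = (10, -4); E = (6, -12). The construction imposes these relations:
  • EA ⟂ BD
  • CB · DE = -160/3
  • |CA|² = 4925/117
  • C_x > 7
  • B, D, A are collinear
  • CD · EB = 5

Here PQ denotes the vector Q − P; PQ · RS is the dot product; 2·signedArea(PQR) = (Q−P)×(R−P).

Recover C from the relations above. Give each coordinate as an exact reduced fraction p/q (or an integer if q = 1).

1. C_x = 22/3  [CB · DE = -160/3 ∩ CD · EB = 5]
2. C_y = -13/3  [CB · DE = -160/3 ∩ CD · EB = 5]
   → C = (22/3, -13/3)

C = (22/3, -13/3)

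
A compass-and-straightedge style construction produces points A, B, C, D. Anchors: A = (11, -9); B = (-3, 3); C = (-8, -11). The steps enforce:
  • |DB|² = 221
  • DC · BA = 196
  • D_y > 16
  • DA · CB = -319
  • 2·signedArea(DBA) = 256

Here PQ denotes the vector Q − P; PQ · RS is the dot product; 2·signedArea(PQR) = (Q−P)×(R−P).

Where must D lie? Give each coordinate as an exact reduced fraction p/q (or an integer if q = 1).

D = (2, 17)

1. D_x = 2  [2·signedArea(DBA) = 256 ∩ DC · BA = 196]
2. D_y = 17  [2·signedArea(DBA) = 256 ∩ DC · BA = 196]
   → D = (2, 17)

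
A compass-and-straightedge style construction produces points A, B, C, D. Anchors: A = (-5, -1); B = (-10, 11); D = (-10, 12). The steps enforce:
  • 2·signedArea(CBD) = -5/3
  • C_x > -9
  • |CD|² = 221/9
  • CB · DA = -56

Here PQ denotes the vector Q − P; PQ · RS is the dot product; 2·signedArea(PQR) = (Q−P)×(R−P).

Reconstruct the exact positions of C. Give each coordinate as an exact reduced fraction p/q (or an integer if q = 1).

1. C_x = -25/3  [2·signedArea(CBD) = -5/3 ∩ CB · DA = -56]
2. C_y = 22/3  [2·signedArea(CBD) = -5/3 ∩ CB · DA = -56]
   → C = (-25/3, 22/3)

C = (-25/3, 22/3)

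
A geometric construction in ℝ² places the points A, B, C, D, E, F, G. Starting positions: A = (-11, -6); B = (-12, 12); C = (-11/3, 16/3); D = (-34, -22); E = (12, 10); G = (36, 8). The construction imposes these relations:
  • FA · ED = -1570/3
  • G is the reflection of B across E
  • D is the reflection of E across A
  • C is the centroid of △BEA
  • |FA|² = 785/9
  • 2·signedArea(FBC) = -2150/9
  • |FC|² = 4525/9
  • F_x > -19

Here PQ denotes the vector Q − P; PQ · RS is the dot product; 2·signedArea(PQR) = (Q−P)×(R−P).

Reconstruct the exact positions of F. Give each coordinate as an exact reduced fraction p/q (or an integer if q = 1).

F = (-56/3, -34/3)

1. F_x = -56/3  [2·signedArea(FBC) = -2150/9 ∩ FA · ED = -1570/3]
2. F_y = -34/3  [2·signedArea(FBC) = -2150/9 ∩ FA · ED = -1570/3]
   → F = (-56/3, -34/3)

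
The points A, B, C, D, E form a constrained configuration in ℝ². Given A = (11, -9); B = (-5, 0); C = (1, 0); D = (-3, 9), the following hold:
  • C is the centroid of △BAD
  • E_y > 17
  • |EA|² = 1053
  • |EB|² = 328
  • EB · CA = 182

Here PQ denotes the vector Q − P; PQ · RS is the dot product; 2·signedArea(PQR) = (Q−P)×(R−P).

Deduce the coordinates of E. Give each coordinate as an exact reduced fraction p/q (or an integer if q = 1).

1. E_x = -7  [line -10·x + 9·y + -232 = 0 ∩ |EB|² = 328]
2. E_y = 18  [line -10·x + 9·y + -232 = 0 ∩ |EB|² = 328]
   → E = (-7, 18)

E = (-7, 18)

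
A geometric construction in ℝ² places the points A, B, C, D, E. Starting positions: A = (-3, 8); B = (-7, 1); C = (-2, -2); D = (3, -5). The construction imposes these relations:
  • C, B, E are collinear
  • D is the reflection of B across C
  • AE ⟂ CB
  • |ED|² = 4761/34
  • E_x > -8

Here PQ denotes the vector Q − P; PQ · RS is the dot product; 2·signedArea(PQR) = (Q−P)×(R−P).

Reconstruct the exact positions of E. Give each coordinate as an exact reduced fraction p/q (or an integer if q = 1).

1. E_x = -243/34  [C, B, E are collinear ∩ AE ⟂ CB]
2. E_y = 37/34  [C, B, E are collinear ∩ AE ⟂ CB]
   → E = (-243/34, 37/34)

E = (-243/34, 37/34)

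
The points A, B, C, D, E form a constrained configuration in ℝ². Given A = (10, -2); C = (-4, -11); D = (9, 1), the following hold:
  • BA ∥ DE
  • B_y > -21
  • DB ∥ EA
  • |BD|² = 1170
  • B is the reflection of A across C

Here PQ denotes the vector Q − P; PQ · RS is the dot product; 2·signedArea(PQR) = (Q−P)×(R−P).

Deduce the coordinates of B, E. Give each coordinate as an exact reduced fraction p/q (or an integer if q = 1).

1. B_x = -18  [B is the reflection of A across C]
2. B_y = -20  [B is the reflection of A across C]
   → B = (-18, -20)
3. E_x = 37  [DB ∥ EA ∩ BA ∥ DE]
4. E_y = 19  [DB ∥ EA ∩ BA ∥ DE]
   → E = (37, 19)

B = (-18, -20)
E = (37, 19)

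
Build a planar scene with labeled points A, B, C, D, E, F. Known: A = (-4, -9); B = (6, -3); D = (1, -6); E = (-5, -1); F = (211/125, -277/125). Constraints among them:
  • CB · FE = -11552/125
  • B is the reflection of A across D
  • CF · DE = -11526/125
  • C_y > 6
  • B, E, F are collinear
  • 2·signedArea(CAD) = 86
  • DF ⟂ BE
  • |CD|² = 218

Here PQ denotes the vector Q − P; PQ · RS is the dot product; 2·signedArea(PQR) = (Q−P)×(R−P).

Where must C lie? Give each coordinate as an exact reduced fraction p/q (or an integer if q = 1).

C = (-6, 7)

1. C_x = -6  [CB · FE = -11552/125 ∩ 2·signedArea(CAD) = 86]
2. C_y = 7  [CB · FE = -11552/125 ∩ 2·signedArea(CAD) = 86]
   → C = (-6, 7)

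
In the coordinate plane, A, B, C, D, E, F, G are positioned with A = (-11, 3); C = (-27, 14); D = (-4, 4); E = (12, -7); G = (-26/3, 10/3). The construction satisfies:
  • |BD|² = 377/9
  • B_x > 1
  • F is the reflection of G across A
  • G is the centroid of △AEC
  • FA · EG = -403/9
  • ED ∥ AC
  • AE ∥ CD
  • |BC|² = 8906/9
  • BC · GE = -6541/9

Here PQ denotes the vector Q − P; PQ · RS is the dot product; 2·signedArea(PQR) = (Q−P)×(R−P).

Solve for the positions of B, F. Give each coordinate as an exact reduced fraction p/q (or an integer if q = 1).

1. B_x = 4/3  [line -62/3·x + 31/3·y + 217/9 = 0 ∩ |BC|² = 8906/9]
2. B_y = 1/3  [line -62/3·x + 31/3·y + 217/9 = 0 ∩ |BC|² = 8906/9]
   → B = (4/3, 1/3)
3. F_x = -40/3  [F is the reflection of G across A]
4. F_y = 8/3  [F is the reflection of G across A]
   → F = (-40/3, 8/3)

B = (4/3, 1/3)
F = (-40/3, 8/3)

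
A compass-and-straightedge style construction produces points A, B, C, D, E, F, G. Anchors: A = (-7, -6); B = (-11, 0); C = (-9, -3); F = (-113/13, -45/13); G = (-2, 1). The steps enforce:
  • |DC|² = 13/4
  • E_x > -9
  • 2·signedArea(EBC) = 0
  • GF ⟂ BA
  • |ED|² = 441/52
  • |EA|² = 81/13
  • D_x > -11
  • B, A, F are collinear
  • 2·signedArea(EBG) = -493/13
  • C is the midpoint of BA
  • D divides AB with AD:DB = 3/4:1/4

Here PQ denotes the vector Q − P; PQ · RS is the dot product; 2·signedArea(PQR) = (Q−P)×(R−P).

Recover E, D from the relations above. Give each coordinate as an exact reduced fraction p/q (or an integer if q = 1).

D = (-10, -3/2)
E = (-109/13, -51/13)

1. E_x = -109/13  [2·signedArea(EBC) = 0 ∩ 2·signedArea(EBG) = -493/13]
2. E_y = -51/13  [2·signedArea(EBC) = 0 ∩ 2·signedArea(EBG) = -493/13]
   → E = (-109/13, -51/13)
3. D_x = -10  [D divides AB with AD:DB = 3/4:1/4]
4. D_y = -3/2  [D divides AB with AD:DB = 3/4:1/4]
   → D = (-10, -3/2)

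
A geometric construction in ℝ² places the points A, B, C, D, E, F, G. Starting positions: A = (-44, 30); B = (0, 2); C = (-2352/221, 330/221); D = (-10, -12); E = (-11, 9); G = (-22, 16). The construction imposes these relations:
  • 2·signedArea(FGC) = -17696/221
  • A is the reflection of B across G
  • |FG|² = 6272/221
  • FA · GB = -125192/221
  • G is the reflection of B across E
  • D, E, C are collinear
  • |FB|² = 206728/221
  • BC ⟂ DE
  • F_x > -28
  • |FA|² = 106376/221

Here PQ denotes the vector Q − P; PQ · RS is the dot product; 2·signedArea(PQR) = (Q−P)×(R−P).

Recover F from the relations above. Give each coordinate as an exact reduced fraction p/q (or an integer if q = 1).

1. F_x = -6038/221  [FA · GB = -125192/221 ∩ 2·signedArea(FGC) = -17696/221]
2. F_y = 3480/221  [FA · GB = -125192/221 ∩ 2·signedArea(FGC) = -17696/221]
   → F = (-6038/221, 3480/221)

F = (-6038/221, 3480/221)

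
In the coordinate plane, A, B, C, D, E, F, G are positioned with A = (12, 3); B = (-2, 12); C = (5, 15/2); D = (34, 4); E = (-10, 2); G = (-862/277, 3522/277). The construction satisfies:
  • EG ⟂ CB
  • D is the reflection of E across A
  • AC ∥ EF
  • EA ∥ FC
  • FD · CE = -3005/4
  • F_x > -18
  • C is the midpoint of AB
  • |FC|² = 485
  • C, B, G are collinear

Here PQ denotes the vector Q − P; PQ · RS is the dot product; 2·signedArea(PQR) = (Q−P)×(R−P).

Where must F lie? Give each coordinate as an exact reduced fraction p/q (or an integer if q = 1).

F = (-17, 13/2)

1. F_x = -17  [EA ∥ FC ∩ AC ∥ EF]
2. F_y = 13/2  [EA ∥ FC ∩ AC ∥ EF]
   → F = (-17, 13/2)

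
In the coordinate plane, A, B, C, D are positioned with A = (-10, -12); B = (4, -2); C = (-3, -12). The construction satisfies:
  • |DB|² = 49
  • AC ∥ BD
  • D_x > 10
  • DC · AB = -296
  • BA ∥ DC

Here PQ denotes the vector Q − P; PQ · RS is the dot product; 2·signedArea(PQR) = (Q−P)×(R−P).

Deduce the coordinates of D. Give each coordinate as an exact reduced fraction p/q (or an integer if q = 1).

D = (11, -2)

1. D_x = 11  [BA ∥ DC ∩ AC ∥ BD]
2. D_y = -2  [BA ∥ DC ∩ AC ∥ BD]
   → D = (11, -2)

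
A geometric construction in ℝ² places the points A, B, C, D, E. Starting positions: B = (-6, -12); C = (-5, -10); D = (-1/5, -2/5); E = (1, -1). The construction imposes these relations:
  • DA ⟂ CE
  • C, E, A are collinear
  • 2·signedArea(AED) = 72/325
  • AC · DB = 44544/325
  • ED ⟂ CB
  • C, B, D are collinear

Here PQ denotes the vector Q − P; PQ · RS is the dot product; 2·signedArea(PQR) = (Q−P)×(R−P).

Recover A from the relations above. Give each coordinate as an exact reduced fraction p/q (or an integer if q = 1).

A = (59/65, -74/65)

1. A_x = 59/65  [C, E, A are collinear ∩ DA ⟂ CE]
2. A_y = -74/65  [C, E, A are collinear ∩ DA ⟂ CE]
   → A = (59/65, -74/65)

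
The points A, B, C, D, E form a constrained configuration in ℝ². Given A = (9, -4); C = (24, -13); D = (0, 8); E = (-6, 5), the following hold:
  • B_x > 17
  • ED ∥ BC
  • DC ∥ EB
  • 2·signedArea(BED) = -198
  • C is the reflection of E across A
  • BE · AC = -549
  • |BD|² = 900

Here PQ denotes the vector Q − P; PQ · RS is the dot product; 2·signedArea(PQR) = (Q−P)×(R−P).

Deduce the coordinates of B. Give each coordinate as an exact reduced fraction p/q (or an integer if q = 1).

B = (18, -16)

1. B_x = 18  [ED ∥ BC ∩ DC ∥ EB]
2. B_y = -16  [ED ∥ BC ∩ DC ∥ EB]
   → B = (18, -16)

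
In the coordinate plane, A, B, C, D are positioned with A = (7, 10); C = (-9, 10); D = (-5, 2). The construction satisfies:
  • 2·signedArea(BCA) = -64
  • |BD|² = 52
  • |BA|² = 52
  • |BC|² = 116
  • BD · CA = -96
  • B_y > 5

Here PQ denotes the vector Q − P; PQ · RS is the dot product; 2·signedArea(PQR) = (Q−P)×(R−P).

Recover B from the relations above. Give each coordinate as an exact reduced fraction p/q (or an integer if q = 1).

B = (1, 6)

1. B_x = 1  [2·signedArea(BCA) = -64 ∩ BD · CA = -96]
2. B_y = 6  [2·signedArea(BCA) = -64 ∩ BD · CA = -96]
   → B = (1, 6)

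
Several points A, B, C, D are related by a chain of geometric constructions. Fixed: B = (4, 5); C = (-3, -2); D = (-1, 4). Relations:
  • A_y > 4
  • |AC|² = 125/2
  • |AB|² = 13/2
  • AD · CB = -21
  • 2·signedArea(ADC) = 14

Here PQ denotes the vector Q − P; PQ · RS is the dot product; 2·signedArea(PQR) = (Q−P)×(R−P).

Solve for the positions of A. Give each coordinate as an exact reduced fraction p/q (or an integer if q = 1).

A = (3/2, 9/2)

1. A_x = 3/2  [2·signedArea(ADC) = 14 ∩ AD · CB = -21]
2. A_y = 9/2  [2·signedArea(ADC) = 14 ∩ AD · CB = -21]
   → A = (3/2, 9/2)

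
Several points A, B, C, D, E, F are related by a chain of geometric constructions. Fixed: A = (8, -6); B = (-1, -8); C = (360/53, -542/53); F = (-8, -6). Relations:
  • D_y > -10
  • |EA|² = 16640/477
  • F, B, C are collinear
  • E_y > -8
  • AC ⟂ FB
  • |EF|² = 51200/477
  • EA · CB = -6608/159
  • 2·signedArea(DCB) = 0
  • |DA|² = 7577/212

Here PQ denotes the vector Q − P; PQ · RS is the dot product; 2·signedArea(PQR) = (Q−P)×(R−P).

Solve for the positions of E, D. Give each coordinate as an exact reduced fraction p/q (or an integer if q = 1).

D = (307/106, -483/53)
E = (120/53, -1178/159)

1. E_x = 120/53  [line 413/53·x + -118/53·y + -5428/159 = 0 ∩ |EF|² = 51200/477]
2. E_y = -1178/159  [line 413/53·x + -118/53·y + -5428/159 = 0 ∩ |EF|² = 51200/477]
   → E = (120/53, -1178/159)
3. D_x = 307/106  [line -118/53·x + -413/53·y + -3422/53 = 0 ∩ |DA|² = 7577/212]
4. D_y = -483/53  [line -118/53·x + -413/53·y + -3422/53 = 0 ∩ |DA|² = 7577/212]
   → D = (307/106, -483/53)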